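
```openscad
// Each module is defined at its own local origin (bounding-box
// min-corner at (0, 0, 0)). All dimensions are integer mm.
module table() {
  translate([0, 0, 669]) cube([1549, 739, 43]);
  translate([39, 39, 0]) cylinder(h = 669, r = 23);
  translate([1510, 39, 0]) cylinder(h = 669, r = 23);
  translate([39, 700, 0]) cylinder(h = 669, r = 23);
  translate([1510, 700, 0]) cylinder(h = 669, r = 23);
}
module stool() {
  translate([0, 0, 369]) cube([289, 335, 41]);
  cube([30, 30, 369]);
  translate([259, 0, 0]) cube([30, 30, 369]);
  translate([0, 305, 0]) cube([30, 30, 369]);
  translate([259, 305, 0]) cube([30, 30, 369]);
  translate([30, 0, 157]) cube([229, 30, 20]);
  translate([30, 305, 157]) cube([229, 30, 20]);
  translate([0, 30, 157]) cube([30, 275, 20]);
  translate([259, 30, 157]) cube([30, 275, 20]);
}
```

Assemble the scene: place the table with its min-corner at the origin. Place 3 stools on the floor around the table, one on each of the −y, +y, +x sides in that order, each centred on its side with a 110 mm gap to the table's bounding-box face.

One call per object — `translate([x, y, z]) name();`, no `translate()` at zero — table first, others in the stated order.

table();
translate([630, -445, 0]) stool();
translate([630, 849, 0]) stool();
translate([1659, 202, 0]) stool();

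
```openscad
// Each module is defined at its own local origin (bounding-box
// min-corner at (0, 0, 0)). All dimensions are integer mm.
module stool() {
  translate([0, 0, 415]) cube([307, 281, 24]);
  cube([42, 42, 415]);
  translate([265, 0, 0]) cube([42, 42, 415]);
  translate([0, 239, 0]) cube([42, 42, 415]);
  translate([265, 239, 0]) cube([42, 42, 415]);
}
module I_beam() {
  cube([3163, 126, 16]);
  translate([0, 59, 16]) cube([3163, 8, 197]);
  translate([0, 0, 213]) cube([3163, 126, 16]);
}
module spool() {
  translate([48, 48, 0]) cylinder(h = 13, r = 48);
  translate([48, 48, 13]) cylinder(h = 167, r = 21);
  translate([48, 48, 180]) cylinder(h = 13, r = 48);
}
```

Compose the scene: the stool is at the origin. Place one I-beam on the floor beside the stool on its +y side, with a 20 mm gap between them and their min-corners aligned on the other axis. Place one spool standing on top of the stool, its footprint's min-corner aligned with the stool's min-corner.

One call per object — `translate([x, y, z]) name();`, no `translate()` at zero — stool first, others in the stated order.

stool();
translate([0, 301, 0]) I_beam();
translate([0, 0, 439]) spool();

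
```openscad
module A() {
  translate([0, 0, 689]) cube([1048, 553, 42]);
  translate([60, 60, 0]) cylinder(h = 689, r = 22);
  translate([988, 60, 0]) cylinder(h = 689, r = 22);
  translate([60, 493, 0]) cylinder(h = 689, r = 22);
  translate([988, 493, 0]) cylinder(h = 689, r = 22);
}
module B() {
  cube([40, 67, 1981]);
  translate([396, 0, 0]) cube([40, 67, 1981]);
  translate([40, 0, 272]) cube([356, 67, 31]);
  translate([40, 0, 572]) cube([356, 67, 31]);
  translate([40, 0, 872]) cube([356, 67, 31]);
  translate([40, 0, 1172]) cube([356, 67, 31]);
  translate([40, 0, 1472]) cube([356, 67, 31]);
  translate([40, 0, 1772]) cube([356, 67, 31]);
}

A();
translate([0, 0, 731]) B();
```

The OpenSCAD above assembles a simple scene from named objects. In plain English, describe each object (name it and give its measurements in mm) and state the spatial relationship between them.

A is a rectangular dining table. The top is 1048×553×42 mm with its upper surface at z = 731 mm. It stands on four round legs of 44 mm diameter, each leg's bounding box inset 38 mm from the nearest pair of top edges, running from the floor to the underside of the top.

B is a straight ladder. Two 40×67 mm vertical rails, 1981 mm tall, stand 436 mm apart (outside-to-outside) with their front faces coplanar on the −y side. 6 rungs, each 67 mm deep and 31 mm tall, span between the inner faces of the rails, front faces flush with the rails. The lowest rung's underside is at z = 272 mm and rungs are spaced 300 mm apart (underside to underside).

The ladder is on top of the table.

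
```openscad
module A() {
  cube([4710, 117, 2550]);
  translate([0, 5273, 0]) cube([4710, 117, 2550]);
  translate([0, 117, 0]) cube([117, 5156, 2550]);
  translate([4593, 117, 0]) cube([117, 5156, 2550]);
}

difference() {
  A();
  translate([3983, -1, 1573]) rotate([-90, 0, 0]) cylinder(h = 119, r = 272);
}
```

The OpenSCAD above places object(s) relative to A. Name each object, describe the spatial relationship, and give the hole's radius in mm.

A is a house frame. The house frame has a circular hole through its front wall. The hole's radius is 272 mm.

The subtracted cylinder has r = 272 mm.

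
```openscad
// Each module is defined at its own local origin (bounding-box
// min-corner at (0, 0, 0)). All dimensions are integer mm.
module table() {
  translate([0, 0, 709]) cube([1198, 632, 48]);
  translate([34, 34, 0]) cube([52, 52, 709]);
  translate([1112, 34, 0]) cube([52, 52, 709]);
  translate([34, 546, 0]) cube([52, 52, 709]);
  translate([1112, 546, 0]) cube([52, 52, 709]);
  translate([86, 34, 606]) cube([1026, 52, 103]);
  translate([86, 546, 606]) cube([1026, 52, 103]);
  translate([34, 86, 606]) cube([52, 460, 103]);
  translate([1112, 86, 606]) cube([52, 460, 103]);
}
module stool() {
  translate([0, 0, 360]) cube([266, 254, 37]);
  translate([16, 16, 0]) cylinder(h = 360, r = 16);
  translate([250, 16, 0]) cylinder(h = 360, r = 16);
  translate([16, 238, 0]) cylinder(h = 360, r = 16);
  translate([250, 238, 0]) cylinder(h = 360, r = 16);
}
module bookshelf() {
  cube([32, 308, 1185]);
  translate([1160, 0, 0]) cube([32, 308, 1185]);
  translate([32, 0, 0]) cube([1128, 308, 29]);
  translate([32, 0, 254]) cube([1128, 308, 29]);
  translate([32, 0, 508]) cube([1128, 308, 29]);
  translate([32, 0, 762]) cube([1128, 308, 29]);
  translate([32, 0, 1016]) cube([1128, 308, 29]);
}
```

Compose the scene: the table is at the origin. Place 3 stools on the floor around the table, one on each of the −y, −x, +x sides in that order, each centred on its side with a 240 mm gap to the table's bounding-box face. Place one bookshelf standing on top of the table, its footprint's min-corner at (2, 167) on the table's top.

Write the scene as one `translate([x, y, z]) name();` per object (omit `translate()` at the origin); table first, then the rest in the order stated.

table();
translate([466, -494, 0]) stool();
translate([-506, 189, 0]) stool();
translate([1438, 189, 0]) stool();
translate([2, 167, 757]) bookshelf();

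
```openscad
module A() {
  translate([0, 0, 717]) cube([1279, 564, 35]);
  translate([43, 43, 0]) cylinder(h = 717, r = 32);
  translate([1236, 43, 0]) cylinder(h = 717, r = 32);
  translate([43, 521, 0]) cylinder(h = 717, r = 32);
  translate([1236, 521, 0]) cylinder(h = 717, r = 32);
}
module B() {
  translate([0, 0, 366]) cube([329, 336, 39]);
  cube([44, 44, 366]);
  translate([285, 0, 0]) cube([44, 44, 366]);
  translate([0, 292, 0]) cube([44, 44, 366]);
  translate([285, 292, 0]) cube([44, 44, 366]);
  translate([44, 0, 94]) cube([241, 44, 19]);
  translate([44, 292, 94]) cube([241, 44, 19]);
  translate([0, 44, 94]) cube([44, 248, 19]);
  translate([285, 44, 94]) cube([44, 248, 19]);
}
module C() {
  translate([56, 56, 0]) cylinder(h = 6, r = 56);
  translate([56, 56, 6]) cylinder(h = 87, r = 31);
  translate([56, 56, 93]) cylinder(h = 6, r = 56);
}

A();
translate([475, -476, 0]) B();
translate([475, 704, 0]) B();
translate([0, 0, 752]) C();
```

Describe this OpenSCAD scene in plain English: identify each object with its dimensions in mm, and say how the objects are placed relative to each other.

A is a rectangular dining table. The top is 1279×564×35 mm with its upper surface at z = 752 mm. It stands on four round legs of 64 mm diameter, each leg's bounding box inset 11 mm from the nearest pair of top edges, running from the floor to the underside of the top.

B is a simple wooden stool: a rectangular seat 329 mm (x) by 336 mm (y), 39 mm thick, top face at z = 405 mm, on four square legs, each 44×44 mm in cross-section. The legs rest on z = 0, each flush with a corner of the seat. Four stretchers, 44 mm wide and 19 mm tall, connect adjacent legs with their undersides at z = 94 mm, each running between the inner faces of the legs it joins and aligned with the legs' outer faces on the other axis.

C is a spool: two coaxial disc flanges of radius 56 mm and thickness 6 mm, joined by a core cylinder of radius 31 mm and height 87 mm. The lower flange rests on z = 0 and the three cylinders share a vertical axis.

Two stools sit around the table at the −y, +y sides. The spool is on top of the table.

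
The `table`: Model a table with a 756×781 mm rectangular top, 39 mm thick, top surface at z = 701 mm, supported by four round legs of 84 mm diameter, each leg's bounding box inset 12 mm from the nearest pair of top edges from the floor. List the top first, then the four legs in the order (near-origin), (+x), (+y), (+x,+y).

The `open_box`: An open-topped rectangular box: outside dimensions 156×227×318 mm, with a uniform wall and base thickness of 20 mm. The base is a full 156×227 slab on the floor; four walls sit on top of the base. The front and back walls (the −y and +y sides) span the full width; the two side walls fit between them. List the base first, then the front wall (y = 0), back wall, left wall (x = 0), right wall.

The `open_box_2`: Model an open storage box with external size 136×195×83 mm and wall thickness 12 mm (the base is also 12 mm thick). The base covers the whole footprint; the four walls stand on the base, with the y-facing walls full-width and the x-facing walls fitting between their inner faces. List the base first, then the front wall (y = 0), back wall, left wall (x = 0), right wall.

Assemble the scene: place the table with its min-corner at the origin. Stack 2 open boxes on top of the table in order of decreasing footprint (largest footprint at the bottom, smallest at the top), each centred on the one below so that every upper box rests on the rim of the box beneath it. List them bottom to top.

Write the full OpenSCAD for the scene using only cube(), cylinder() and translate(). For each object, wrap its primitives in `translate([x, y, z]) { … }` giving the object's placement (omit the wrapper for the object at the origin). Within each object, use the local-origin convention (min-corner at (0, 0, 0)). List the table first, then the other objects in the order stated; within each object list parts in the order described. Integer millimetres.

translate([0, 0, 662]) cube([756, 781, 39]);
translate([54, 54, 0]) cylinder(h = 662, r = 42);
translate([702, 54, 0]) cylinder(h = 662, r = 42);
translate([54, 727, 0]) cylinder(h = 662, r = 42);
translate([702, 727, 0]) cylinder(h = 662, r = 42);
translate([300, 277, 701]) {
  cube([156, 227, 20]);
  translate([0, 0, 20]) cube([156, 20, 298]);
  translate([0, 207, 20]) cube([156, 20, 298]);
  translate([0, 20, 20]) cube([20, 187, 298]);
  translate([136, 20, 20]) cube([20, 187, 298]);
}
translate([310, 293, 1019]) {
  cube([136, 195, 12]);
  translate([0, 0, 12]) cube([136, 12, 71]);
  translate([0, 183, 12]) cube([136, 12, 71]);
  translate([0, 12, 12]) cube([12, 171, 71]);
  translate([124, 12, 12]) cube([12, 171, 71]);
}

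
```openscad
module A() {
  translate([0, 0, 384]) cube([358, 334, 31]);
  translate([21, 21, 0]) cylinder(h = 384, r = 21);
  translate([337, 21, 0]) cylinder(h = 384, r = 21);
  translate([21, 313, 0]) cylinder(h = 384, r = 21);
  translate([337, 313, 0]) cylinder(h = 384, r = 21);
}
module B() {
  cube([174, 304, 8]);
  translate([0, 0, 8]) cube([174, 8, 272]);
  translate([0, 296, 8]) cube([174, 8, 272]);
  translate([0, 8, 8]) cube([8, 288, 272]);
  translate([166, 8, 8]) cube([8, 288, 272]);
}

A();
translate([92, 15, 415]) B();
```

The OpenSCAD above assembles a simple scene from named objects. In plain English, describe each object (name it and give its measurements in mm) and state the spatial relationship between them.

A is a four-legged stool. The seat is a 358×334×31 mm slab whose top surface is at z = 415 mm; four round legs, each 42 mm in diameter, run from the floor (z = 0) to the underside of the seat, each leg's axis is inset half a diameter from the nearest pair of seat edges (so the leg's bounding box is flush with the corner).

B is an open-topped rectangular box: outside dimensions 174×304×280 mm, with a uniform wall and base thickness of 8 mm. The base is a full 174×304 slab on the floor; four walls sit on top of the base. The front and back walls (the −y and +y sides) span the full width; the two side walls fit between them.

The open box is on top of the stool, centred.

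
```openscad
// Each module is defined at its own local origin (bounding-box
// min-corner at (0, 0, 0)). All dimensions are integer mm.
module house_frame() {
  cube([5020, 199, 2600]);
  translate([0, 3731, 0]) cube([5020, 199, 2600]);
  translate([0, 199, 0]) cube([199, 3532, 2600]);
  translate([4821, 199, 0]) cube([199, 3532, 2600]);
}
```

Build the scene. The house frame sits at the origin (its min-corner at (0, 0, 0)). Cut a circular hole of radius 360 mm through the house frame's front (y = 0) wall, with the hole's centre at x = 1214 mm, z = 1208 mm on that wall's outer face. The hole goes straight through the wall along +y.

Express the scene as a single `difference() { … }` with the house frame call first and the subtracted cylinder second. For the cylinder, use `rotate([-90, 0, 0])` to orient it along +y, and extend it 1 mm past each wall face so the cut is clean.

difference() {
  house_frame();
  translate([1214, -1, 1208]) rotate([-90, 0, 0]) cylinder(h = 201, r = 360);
}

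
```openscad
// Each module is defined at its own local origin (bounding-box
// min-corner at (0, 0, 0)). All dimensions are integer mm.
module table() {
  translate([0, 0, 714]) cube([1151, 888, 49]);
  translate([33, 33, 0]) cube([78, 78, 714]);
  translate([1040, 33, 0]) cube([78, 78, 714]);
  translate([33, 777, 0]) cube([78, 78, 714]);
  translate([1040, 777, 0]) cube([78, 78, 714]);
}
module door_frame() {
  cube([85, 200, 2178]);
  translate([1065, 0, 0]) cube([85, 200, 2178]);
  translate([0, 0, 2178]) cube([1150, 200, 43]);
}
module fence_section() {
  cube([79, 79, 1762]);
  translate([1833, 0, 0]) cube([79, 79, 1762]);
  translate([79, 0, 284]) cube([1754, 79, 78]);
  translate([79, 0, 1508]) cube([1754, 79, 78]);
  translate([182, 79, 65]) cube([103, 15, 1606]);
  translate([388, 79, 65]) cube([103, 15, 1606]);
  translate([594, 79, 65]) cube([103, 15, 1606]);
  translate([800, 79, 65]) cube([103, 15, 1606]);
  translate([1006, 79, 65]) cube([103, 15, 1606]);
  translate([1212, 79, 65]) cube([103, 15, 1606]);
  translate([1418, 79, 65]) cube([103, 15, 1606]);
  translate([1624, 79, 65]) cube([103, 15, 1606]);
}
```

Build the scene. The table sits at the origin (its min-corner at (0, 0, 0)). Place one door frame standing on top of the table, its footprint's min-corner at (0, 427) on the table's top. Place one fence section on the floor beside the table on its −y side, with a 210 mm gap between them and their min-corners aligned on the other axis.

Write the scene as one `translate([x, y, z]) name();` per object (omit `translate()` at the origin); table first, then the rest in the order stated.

table();
translate([0, 427, 763]) door_frame();
translate([0, -304, 0]) fence_section();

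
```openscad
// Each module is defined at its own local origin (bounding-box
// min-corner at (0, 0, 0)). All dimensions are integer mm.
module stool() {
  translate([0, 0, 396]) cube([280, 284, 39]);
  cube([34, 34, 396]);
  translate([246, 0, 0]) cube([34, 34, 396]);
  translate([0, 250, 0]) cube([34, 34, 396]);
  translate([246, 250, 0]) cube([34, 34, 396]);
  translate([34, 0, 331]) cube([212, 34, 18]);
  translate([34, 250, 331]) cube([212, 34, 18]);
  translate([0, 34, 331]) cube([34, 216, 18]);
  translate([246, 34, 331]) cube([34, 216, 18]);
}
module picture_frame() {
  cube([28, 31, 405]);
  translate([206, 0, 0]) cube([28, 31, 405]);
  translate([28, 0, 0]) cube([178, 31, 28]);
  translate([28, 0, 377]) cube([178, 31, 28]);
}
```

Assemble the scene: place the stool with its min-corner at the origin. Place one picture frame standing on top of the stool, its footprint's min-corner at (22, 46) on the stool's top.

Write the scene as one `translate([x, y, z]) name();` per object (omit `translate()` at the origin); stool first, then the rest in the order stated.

stool();
translate([22, 46, 435]) picture_frame();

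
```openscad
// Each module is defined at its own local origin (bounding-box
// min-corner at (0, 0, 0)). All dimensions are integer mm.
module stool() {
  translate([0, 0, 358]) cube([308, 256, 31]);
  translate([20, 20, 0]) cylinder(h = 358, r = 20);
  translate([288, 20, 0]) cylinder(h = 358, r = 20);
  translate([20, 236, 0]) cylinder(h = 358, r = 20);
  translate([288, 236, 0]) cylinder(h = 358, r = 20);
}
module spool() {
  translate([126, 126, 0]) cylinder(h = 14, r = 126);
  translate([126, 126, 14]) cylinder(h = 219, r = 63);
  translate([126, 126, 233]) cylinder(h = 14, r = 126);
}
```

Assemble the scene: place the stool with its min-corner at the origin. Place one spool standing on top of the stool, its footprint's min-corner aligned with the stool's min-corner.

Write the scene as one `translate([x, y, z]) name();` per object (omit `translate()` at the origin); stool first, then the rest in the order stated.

stool();
translate([0, 0, 389]) spool();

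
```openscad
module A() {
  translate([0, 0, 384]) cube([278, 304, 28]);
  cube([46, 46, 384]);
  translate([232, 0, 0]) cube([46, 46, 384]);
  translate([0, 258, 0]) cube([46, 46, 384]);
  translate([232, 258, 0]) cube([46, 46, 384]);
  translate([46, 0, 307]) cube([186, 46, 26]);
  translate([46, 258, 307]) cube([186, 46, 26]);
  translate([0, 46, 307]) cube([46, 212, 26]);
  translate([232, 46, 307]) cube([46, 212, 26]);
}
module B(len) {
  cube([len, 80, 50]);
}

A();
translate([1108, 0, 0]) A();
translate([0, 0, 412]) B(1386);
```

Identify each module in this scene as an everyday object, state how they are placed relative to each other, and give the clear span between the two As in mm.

Second stool starts at x = 1108; first ends at x = 278; clear span = 1108 − 278 = 830 mm.

A is a stool. B is a beam. A beam spans the tops of two stools. The clear span between the two stools is 830 mm.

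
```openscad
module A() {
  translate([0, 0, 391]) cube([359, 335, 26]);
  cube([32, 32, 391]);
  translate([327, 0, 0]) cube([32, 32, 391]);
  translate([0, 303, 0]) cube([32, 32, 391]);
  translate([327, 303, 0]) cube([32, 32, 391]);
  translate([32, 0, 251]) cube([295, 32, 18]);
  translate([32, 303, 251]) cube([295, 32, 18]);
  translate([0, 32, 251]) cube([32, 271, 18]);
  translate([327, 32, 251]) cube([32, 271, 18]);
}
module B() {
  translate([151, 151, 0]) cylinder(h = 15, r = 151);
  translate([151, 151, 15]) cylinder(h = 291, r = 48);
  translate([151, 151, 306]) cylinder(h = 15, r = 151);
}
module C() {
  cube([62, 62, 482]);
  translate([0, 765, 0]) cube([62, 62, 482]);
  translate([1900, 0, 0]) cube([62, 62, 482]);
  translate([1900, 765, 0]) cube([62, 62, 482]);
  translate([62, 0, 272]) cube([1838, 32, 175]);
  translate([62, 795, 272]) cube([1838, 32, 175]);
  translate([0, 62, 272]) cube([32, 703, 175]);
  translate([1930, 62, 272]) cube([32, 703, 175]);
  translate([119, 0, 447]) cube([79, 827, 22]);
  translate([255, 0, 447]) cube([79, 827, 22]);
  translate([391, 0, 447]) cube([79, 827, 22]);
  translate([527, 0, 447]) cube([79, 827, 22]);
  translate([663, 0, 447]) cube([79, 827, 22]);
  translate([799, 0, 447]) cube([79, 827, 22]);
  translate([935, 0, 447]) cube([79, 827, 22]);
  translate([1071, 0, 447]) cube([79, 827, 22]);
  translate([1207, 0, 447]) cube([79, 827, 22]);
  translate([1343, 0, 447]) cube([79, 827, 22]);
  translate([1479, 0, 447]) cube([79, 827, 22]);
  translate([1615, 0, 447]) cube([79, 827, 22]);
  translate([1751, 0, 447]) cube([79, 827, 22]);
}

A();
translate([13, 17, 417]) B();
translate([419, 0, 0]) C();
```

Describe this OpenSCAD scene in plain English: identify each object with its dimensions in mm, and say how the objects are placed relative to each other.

A is a four-legged stool. The seat is a 359×335×26 mm slab whose top surface is at z = 417 mm; four square legs, each 32×32 mm in cross-section, run from the floor (z = 0) to the underside of the seat, each flush with a corner of the seat. Four stretchers, 32 mm wide and 18 mm tall, connect adjacent legs with their undersides at z = 251 mm, each running between the inner faces of the legs it joins and aligned with the legs' outer faces on the other axis.

B is a spool: two coaxial disc flanges of radius 151 mm and thickness 15 mm, joined by a core cylinder of radius 48 mm and height 291 mm. The lower flange rests on z = 0 and the three cylinders share a vertical axis.

C is a bed frame 1962 mm long (x) by 827 mm wide (y). Four 62×62 mm corner posts, 482 mm tall, at the corners of the footprint. Four rails of 32 mm thickness and 175 mm height run between adjacent posts with their undersides at z = 272 mm, their outer faces flush with the outside of the frame (the two x-running rails run between the posts' inner faces; the two y-running rails run between the posts' inner faces). 13 slats, each 79 mm wide (x) and 22 mm thick, lie across the top of the two x-running rails, running the full 827 mm width of the frame in y; the slats are evenly spaced along x between the inner faces of the end posts with equal gaps (rounded down to the nearest mm) at the −x end and between each pair — any rounding remainder accumulates at the +x end.

The spool is on top of the stool. The bed frame is on the floor beside the stool on its +x side.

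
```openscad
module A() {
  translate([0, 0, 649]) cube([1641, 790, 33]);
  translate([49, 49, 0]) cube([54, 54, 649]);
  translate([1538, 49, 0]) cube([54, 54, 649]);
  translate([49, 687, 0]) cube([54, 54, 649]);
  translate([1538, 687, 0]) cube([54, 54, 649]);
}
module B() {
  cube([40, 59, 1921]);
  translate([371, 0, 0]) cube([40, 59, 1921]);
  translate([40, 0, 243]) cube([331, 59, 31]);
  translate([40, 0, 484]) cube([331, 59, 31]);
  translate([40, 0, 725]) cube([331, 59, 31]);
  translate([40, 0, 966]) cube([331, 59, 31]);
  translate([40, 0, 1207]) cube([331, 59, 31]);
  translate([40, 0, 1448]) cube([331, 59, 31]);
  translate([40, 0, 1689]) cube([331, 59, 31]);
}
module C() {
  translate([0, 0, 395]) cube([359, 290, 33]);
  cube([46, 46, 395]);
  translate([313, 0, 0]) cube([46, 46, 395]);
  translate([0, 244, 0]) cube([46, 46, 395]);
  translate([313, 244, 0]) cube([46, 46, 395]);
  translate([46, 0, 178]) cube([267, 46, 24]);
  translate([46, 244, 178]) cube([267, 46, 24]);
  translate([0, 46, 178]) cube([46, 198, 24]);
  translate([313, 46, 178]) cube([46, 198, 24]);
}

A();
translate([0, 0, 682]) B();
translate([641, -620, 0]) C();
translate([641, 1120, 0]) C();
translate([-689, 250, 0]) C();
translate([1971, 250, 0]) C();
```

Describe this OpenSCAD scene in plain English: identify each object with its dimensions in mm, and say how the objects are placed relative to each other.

A is a table with a 1641×790 mm rectangular top, 33 mm thick, top surface at z = 682 mm, supported by four 54×54 mm square legs, each inset 49 mm from the nearest pair of top edges, running from the floor.

B is a wooden ladder with two side rails of 40×59 mm section and 1921 mm height, set 411 mm apart overall. Between them run 7 rectangular rungs (59 mm deep, 31 mm thick), front faces flush with the rails' −y face. The bottom of the first rung is 243 mm above the floor and each subsequent rung is 241 mm higher than the one below.

C is a simple wooden stool: a rectangular seat 359 mm (x) by 290 mm (y), 33 mm thick, top face at z = 428 mm, on four square legs, each 46×46 mm in cross-section. The legs rest on z = 0, each flush with a corner of the seat. Four stretchers, 46 mm wide and 24 mm tall, connect adjacent legs with their undersides at z = 178 mm, each running between the inner faces of the legs it joins and aligned with the legs' outer faces on the other axis.

The ladder is on top of the table. Four stools sit around the table at the −y, +y, −x, +x sides.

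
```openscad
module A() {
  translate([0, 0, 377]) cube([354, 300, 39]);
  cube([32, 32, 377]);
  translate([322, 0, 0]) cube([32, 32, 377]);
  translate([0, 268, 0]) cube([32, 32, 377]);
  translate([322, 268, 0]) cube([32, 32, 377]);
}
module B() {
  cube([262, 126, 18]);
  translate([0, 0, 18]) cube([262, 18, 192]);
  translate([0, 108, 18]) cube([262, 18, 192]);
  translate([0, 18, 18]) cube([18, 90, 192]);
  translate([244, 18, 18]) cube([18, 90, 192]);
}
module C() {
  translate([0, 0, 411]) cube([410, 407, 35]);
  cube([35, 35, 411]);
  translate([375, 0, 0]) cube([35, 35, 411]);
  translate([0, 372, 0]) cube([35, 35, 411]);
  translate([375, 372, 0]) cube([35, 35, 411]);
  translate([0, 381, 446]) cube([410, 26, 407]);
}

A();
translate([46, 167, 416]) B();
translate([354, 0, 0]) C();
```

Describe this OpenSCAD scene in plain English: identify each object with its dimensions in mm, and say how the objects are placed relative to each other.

A is a simple wooden stool: a rectangular seat 354 mm (x) by 300 mm (y), 39 mm thick, top face at z = 416 mm, on four square legs, each 32×32 mm in cross-section. The legs rest on z = 0, each flush with a corner of the seat.

B is an open storage box with external size 262×126×210 mm and wall thickness 18 mm (the base is also 18 mm thick). The base covers the whole footprint; the four walls stand on the base, with the y-facing walls full-width and the x-facing walls fitting between their inner faces.

C is a chair. The seat is a 410×407×35 mm slab with its top at z = 446 mm, on four 35×35 mm corner legs (flush with the seat edges, standing on z = 0). A flat backrest 26 mm thick, 407 mm tall, spans the full seat width and rises from the seat top along its +y edge, rear face flush with the rear of the seat.

The open box is on top of the stool. The chair is against the stool's +x side, with their −y faces flush.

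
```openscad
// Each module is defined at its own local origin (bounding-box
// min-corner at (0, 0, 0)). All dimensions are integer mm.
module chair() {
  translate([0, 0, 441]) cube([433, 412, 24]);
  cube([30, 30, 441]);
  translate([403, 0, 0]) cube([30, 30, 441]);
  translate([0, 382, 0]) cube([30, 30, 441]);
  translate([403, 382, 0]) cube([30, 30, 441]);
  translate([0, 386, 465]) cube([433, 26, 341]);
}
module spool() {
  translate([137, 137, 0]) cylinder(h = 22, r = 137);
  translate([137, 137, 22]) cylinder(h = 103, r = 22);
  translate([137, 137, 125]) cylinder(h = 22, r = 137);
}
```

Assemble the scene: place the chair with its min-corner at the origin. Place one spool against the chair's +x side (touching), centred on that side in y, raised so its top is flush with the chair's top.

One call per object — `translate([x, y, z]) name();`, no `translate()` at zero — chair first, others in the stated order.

chair();
translate([433, 69, 659]) spool();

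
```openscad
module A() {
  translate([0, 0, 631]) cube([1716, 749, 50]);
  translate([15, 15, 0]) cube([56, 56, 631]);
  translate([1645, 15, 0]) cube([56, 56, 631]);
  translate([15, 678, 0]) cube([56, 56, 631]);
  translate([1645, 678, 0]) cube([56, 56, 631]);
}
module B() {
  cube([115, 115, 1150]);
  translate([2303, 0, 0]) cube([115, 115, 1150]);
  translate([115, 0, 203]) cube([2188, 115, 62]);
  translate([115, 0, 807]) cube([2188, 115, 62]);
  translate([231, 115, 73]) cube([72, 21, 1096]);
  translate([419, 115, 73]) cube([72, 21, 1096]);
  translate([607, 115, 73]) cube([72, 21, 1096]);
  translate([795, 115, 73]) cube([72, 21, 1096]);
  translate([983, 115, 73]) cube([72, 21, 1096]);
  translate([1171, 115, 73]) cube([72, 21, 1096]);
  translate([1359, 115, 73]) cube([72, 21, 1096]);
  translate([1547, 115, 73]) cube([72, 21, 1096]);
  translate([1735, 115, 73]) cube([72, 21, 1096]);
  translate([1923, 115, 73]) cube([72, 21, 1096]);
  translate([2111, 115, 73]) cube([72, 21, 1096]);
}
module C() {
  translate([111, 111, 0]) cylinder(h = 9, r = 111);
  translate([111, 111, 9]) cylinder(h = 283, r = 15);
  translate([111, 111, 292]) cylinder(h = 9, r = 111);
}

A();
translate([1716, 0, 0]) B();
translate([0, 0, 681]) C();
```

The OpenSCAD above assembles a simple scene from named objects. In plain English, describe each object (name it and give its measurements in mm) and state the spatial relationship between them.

A is a rectangular dining table. The top is 1716×749×50 mm with its upper surface at z = 681 mm. It stands on four 56×56 mm square legs, each inset 15 mm from the nearest pair of top edges, running from the floor to the underside of the top.

B is a fence section. Two 115×115 mm posts, 1150 mm tall, stand on the floor with a clear span of 2188 mm between their inner faces. Two horizontal rails of 115×62 mm section span the gap between the posts with their undersides at z = 203 mm and z = 807 mm, flush with the posts' −y face. 11 pickets, each 72 mm wide, 21 mm thick and 1096 mm tall, are fixed to the +y face of the rails with their bottoms at z = 73 mm, evenly spaced across the span with equal gaps (rounded down to the nearest mm) at the −x end and between each pair — any rounding remainder accumulates at the +x end.

C is a spool: two coaxial disc flanges of radius 111 mm and thickness 9 mm, joined by a core cylinder of radius 15 mm and height 283 mm. The lower flange rests on z = 0 and the three cylinders share a vertical axis.

The fence section is against the table's +x side, with their −y faces flush. The spool is on top of the table.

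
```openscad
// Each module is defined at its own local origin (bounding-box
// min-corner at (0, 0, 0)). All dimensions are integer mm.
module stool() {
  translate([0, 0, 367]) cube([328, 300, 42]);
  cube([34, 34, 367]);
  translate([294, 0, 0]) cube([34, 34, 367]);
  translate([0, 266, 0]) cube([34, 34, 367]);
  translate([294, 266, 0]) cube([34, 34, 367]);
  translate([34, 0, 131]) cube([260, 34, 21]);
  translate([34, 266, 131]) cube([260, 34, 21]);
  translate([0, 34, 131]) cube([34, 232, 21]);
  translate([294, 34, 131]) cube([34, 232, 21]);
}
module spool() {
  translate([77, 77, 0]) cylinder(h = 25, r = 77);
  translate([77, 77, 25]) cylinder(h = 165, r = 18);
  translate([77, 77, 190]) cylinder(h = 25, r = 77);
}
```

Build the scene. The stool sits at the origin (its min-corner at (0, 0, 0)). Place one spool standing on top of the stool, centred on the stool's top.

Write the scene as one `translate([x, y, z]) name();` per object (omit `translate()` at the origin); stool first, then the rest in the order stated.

stool();
translate([87, 73, 409]) spool();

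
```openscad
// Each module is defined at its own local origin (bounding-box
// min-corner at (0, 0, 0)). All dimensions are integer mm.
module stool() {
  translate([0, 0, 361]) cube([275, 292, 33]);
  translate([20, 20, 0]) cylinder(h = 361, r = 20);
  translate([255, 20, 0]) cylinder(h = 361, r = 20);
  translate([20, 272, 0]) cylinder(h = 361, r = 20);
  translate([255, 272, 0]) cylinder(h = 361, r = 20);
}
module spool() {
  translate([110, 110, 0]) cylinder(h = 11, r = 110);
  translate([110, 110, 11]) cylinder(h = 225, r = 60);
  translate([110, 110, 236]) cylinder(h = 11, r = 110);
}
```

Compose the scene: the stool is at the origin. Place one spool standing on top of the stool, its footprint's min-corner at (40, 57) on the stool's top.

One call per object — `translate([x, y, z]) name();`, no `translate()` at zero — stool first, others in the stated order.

stool();
translate([40, 57, 394]) spool();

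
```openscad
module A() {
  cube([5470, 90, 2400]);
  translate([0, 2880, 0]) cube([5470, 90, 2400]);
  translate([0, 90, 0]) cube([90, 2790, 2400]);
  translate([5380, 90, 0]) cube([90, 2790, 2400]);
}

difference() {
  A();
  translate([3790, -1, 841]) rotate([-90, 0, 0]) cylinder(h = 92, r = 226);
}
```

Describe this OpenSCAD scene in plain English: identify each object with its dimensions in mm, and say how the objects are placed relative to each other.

A is the wall frame of a small rectangular building: four walls, each 2400 mm tall and 90 mm thick, enclosing a footprint 5470 mm (x) by 2970 mm (y) outside-to-outside, with no floor or roof. The front and back walls (the −y and +y sides) span the full width; the two side walls fit between them.

The house frame has a circular hole of radius 226 mm through its front wall, centred at (x = 3790, z = 841).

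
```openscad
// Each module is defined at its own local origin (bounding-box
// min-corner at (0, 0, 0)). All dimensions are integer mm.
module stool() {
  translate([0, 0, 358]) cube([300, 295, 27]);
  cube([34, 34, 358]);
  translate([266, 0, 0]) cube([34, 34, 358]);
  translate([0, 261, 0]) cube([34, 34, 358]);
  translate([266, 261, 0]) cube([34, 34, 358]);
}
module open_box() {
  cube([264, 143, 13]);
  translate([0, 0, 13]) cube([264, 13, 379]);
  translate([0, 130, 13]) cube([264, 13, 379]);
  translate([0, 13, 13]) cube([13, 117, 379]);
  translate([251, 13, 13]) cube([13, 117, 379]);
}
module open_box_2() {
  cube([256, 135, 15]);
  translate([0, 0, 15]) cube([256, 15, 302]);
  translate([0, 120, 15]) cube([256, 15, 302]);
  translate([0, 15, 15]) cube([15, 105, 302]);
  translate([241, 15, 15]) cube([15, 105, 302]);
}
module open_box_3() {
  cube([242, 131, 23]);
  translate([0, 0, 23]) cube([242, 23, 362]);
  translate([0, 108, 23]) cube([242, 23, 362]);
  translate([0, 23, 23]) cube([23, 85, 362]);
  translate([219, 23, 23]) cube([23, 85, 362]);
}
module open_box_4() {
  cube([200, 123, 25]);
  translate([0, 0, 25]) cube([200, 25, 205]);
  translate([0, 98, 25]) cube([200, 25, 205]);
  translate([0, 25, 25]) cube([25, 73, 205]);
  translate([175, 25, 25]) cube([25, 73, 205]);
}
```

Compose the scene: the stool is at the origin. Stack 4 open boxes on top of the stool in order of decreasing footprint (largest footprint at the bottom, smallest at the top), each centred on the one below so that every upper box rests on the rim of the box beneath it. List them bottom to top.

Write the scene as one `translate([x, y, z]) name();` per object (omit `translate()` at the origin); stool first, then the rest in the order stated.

stool();
translate([18, 76, 385]) open_box();
translate([22, 80, 777]) open_box_2();
translate([29, 82, 1094]) open_box_3();
translate([50, 86, 1479]) open_box_4();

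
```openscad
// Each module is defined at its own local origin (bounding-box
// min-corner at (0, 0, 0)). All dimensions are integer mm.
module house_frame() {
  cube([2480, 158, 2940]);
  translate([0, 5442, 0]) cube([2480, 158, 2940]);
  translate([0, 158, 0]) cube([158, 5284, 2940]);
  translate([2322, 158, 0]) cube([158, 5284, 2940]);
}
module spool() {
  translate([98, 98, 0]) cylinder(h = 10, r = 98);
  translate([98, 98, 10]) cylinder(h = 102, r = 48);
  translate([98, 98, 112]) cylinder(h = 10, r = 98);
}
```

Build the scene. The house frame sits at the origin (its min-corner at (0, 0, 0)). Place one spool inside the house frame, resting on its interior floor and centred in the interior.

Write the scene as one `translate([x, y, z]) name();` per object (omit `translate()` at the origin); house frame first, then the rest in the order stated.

house_frame();
translate([1142, 2702, 0]) spool();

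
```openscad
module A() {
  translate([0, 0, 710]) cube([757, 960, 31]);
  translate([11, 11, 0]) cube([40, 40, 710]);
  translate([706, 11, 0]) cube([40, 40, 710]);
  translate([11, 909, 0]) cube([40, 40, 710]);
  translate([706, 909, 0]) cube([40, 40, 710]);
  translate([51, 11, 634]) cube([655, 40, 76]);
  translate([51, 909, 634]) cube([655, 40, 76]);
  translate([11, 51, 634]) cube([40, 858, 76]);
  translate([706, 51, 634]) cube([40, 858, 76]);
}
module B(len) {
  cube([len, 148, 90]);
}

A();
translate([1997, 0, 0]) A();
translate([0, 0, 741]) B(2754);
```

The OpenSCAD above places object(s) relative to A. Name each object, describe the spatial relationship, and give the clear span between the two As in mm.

A is a table. B is a beam. A beam spans the tops of two tables. The clear span between the two tables is 1240 mm.

Second table starts at x = 1997; first ends at x = 757; clear span = 1997 − 757 = 1240 mm.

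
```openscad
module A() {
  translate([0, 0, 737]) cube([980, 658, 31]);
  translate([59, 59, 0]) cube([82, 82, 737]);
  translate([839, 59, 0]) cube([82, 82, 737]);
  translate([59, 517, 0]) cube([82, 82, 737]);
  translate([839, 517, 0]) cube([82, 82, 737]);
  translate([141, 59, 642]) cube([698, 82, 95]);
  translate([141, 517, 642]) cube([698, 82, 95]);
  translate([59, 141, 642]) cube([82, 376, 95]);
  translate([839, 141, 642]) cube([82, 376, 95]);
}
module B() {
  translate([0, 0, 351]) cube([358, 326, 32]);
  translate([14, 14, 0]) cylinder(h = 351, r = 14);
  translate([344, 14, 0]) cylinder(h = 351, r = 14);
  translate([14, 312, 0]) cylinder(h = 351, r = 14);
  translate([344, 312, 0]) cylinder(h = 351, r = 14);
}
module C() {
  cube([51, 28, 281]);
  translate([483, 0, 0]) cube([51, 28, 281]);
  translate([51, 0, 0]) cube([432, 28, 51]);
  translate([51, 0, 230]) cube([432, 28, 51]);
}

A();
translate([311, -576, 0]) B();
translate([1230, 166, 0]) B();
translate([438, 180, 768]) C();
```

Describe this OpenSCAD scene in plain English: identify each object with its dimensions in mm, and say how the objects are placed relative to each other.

A is a table: top 980 mm (x) × 658 mm (y), 31 mm thick, upper face at z = 768 mm, on four 82×82 mm square legs, each inset 59 mm from the nearest pair of top edges, running from z = 0 to the bottom of the top. Four apron rails, 82 mm thick and 95 mm tall, run between adjacent legs with their top edges flush with the underside of the top and their outer faces flush with the legs' outer faces.

B is a four-legged stool. The seat is a 358×326×32 mm slab whose top surface is at z = 383 mm; four round legs, each 28 mm in diameter, run from the floor (z = 0) to the underside of the seat, each leg's axis is inset half a diameter from the nearest pair of seat edges (so the leg's bounding box is flush with the corner).

C is a picture frame with a 432×179 mm rectangular opening (x by z) and a uniform 51 mm border on every side. Frame depth is 28 mm along y. It is built from two vertical stiles running the full outside height and two horizontal rails spanning the gap between the stiles.

Two stools sit around the table at the −y, +x sides. The picture frame is on top of the table.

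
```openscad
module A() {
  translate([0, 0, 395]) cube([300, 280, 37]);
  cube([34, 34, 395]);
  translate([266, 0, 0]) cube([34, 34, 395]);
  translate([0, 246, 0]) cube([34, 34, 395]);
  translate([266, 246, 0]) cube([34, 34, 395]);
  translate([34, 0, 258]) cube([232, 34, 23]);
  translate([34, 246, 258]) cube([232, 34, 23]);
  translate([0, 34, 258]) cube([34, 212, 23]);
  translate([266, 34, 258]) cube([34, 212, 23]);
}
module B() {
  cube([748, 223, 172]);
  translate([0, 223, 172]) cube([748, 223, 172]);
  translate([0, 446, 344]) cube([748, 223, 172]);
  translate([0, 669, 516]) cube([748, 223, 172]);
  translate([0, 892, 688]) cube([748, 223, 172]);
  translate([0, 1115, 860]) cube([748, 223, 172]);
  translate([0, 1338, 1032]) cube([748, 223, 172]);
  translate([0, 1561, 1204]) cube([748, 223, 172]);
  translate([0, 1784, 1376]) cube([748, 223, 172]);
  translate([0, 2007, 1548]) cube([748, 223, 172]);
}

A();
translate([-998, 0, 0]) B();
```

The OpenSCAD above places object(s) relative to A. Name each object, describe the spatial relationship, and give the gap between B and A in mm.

A is a stool. B is a staircase. The staircase is on the floor beside the stool on its −x side. The gap between the staircase and the stool is 250 mm.

The staircase's nearest face is 250 mm from the stool's −x face.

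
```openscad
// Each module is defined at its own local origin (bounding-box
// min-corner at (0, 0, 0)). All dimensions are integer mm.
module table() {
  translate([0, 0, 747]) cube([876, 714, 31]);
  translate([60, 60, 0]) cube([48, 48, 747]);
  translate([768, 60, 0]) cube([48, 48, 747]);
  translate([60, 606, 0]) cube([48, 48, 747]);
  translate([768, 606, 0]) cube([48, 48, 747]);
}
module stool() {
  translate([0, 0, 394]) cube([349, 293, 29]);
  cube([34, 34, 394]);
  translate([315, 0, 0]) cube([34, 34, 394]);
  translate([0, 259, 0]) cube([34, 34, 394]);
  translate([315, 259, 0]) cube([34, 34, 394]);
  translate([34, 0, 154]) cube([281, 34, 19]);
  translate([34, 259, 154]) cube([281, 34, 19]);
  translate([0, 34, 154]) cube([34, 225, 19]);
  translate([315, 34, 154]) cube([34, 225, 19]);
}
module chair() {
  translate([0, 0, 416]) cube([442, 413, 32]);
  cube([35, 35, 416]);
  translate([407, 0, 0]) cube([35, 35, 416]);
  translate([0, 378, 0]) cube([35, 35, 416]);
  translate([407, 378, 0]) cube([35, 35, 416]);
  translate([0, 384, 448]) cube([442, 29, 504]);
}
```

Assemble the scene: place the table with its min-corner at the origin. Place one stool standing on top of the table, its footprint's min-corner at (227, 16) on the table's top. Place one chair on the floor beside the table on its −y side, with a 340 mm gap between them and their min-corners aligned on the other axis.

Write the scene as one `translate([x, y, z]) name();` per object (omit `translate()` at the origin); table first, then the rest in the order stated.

table();
translate([227, 16, 778]) stool();
translate([0, -753, 0]) chair();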